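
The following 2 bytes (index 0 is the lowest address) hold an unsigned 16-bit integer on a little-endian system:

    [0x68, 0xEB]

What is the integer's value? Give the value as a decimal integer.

In little-endian order the low byte comes first in memory.
Reassemble most-significant byte first: EB 68 → 0xEB68.
0xEB68 = 60264.

60264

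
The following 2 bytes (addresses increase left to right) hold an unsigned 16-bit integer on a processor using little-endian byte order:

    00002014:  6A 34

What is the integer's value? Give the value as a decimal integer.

In little-endian order the low byte comes first in memory.
Reassemble most-significant byte first: 34 6A → 0x346A.
0x346A = 13418.

13418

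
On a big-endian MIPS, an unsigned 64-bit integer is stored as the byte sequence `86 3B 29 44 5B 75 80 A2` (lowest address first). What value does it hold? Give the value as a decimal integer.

Big-endian: lowest address holds the most-significant byte.
The bytes are already most-significant first: 0x863B29445B7580A2.
0x863B29445B7580A2 = 9672369998277214370.

9672369998277214370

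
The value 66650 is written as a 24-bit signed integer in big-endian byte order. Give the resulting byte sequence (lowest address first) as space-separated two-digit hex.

66650 in hexadecimal, padded to 24 bits, is 0x01045A.
Split into bytes (most-significant first): 01 04 5A.
In big-endian order the high byte comes first in memory.
So the memory order matches the most-significant-first order: 01 04 5A.

01 04 5A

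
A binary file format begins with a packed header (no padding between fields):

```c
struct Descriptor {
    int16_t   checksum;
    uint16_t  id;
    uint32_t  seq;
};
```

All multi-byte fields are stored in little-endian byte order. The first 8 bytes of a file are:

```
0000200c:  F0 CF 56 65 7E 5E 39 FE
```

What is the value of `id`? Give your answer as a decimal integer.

25942

`id` follows `checksum` (2 bytes), so it starts at byte offset 2 and occupies 2 bytes.
Bytes at offsets 2..3: 56 65.
Little-endian stores the least-significant byte at the lowest address.
Reassemble most-significant byte first: 65 56 → 0x6556.
0x6556 = 25942.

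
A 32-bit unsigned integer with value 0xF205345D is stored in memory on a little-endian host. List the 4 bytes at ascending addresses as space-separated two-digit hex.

Split into bytes (most-significant first): F2 05 34 5D.
In little-endian order the low byte comes first in memory.
So at ascending addresses the bytes are 5D 34 05 F2.

5D 34 05 F2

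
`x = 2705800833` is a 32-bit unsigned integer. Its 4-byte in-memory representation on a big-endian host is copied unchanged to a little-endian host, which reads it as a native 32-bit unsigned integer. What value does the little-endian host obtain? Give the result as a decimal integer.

2705800833 in 32-bit hexadecimal is 0xA1473E81.
Stored big-endian, the bytes at ascending addresses are A1 47 3E 81.
Read back as little-endian, the first byte is least significant, giving 0x813E47A1.
0x813E47A1 = 2168342433.

2168342433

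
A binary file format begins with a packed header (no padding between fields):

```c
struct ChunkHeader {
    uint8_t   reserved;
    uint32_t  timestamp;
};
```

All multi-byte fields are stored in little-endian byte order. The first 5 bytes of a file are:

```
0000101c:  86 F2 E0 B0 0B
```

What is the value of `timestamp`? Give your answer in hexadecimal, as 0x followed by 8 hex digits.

0x0BB0E0F2

`timestamp` follows `reserved` (1 byte), so it starts at byte offset 1 and occupies 4 bytes.
Bytes at offsets 1..4: F2 E0 B0 0B.
Little-endian: lowest address holds the least-significant byte.
Reassemble most-significant byte first: 0B B0 E0 F2 → 0x0BB0E0F2.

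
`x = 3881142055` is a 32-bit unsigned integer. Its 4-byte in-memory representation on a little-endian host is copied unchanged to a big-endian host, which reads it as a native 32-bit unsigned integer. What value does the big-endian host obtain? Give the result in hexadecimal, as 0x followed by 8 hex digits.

3881142055 in 32-bit hexadecimal is 0xE7558727.
Stored little-endian, the bytes at ascending addresses are 27 87 55 E7.
Read back as big-endian, the last byte is least significant, giving 0x278755E7.

0x278755E7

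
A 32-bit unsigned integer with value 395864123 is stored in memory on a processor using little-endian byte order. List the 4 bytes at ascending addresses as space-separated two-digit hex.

3B 68 98 17

395864123 in hexadecimal, padded to 32 bits, is 0x1798683B.
Split into bytes (most-significant first): 17 98 68 3B.
In little-endian order the low byte comes first in memory.
So at ascending addresses the bytes are 3B 68 98 17.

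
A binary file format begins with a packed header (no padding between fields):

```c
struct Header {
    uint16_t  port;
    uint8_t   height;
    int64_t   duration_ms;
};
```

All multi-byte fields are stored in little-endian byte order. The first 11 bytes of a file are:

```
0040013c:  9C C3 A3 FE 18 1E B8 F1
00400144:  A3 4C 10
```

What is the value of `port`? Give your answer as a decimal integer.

50076

`port` is the first field, at byte offset 0, occupying 2 bytes.
Bytes at offsets 0..1: 9C C3.
Little-endian stores the least-significant byte at the lowest address.
Reassemble most-significant byte first: C3 9C → 0xC39C.
0xC39C = 50076.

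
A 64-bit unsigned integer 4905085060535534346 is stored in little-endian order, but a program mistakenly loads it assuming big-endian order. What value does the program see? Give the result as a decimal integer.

775546929900425796

4905085060535534346 in 64-bit hexadecimal is 0x44125CDFD24BC30A.
Stored little-endian, the bytes at ascending addresses are 0A C3 4B D2 DF 5C 12 44.
Read back as big-endian, the last byte is least significant, giving 0x0AC34BD2DF5C1244.
0x0AC34BD2DF5C1244 = 775546929900425796.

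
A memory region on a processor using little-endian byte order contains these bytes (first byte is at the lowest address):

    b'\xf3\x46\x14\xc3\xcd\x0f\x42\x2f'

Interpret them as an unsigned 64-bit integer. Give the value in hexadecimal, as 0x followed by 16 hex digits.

0x2F420FCDC31446F3

In little-endian order the low byte comes first in memory.
Reassemble most-significant byte first: 2F 42 0F CD C3 14 46 F3 → 0x2F420FCDC31446F3.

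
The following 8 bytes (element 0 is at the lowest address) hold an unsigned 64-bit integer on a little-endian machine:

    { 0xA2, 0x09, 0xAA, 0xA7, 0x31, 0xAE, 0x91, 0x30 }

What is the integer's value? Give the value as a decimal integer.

3499769913733155234

Little-endian stores the least-significant byte at the lowest address.
Reassemble most-significant byte first: 30 91 AE 31 A7 AA 09 A2 → 0x3091AE31A7AA09A2.
0x3091AE31A7AA09A2 = 3499769913733155234.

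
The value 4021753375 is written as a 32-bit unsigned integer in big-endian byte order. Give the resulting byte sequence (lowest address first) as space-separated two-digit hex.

EF B7 16 1F

4021753375 in hexadecimal, padded to 32 bits, is 0xEFB7161F.
Split into bytes (most-significant first): EF B7 16 1F.
Big-endian: lowest address holds the most-significant byte.
So the memory order matches the most-significant-first order: EF B7 16 1F.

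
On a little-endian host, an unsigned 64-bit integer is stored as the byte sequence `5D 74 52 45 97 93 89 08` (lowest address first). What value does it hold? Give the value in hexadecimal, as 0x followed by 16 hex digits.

0x088993974552745D

Little-endian: lowest address holds the least-significant byte.
Reassemble most-significant byte first: 08 89 93 97 45 52 74 5D → 0x088993974552745D.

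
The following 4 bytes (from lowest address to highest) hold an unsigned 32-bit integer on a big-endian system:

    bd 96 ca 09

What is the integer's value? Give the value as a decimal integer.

3180775945

Big-endian stores the most-significant byte at the lowest address.
The bytes are already most-significant first: 0xBD96CA09.
0xBD96CA09 = 3180775945.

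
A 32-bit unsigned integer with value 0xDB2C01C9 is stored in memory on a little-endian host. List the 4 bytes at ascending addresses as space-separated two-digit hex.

C9 01 2C DB

Split into bytes (most-significant first): DB 2C 01 C9.
Little-endian stores the least-significant byte at the lowest address.
So at ascending addresses the bytes are C9 01 2C DB.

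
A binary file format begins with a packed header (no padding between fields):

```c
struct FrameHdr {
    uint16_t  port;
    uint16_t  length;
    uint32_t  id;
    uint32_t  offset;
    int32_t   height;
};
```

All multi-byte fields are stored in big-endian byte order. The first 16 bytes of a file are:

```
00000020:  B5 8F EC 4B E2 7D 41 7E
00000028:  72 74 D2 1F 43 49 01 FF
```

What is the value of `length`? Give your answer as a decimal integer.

60491

`length` follows `port` (2 bytes), so it starts at byte offset 2 and occupies 2 bytes.
Bytes at offsets 2..3: EC 4B.
Big-endian stores the most-significant byte at the lowest address.
The bytes are already most-significant first: 0xEC4B.
0xEC4B = 60491.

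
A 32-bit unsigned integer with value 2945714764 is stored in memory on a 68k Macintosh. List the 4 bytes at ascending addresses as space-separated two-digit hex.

2945714764 in hexadecimal, padded to 32 bits, is 0xAF940A4C.
Split into bytes (most-significant first): AF 94 0A 4C.
Big-endian: lowest address holds the most-significant byte.
So the memory order matches the most-significant-first order: AF 94 0A 4C.

AF 94 0A 4C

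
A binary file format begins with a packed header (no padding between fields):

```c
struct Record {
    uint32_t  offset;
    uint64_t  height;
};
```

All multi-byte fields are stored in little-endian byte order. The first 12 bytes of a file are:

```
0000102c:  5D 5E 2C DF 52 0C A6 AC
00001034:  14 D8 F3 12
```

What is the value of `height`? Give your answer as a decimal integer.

`height` follows `offset` (4 bytes), so it starts at byte offset 4 and occupies 8 bytes.
Bytes at offsets 4..11: 52 0C A6 AC 14 D8 F3 12.
Little-endian: lowest address holds the least-significant byte.
Reassemble most-significant byte first: 12 F3 D8 14 AC A6 0C 52 → 0x12F3D814ACA60C52.
0x12F3D814ACA60C52 = 1365672695330901074.

1365672695330901074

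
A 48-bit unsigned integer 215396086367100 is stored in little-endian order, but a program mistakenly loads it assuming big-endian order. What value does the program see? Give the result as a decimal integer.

137177880061635

215396086367100 in 48-bit hexadecimal is 0xC3E6CF36C37C.
Stored little-endian, the bytes at ascending addresses are 7C C3 36 CF E6 C3.
Read back as big-endian, the last byte is least significant, giving 0x7CC336CFE6C3.
0x7CC336CFE6C3 = 137177880061635.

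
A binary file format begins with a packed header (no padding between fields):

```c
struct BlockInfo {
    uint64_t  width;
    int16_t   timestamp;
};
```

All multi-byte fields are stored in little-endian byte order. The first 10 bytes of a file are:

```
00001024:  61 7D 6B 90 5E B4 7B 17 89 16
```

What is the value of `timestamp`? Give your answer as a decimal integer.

`timestamp` follows `width` (8 bytes), so it starts at byte offset 8 and occupies 2 bytes.
Bytes at offsets 8..9: 89 16.
Little-endian stores the least-significant byte at the lowest address.
Reassemble most-significant byte first: 16 89 → 0x1689.
0x1689 = 5769.

5769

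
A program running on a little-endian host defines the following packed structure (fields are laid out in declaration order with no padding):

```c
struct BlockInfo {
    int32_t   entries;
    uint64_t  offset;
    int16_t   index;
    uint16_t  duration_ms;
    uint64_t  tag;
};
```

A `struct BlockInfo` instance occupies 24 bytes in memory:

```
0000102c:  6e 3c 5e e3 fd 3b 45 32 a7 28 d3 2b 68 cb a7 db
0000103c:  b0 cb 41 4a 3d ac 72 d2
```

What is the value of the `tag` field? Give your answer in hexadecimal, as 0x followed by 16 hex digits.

0xD272AC3D4A41CBB0

`tag` follows `entries` (4 B), `offset` (8 B), `index` (2 B), `duration_ms` (2 B), so it starts at offset 4 + 8 + 2 + 2 = 16 and occupies 8 bytes.
Bytes at offsets 16..23: B0 CB 41 4A 3D AC 72 D2.
Little-endian stores the least-significant byte at the lowest address.
Reassemble most-significant byte first: D2 72 AC 3D 4A 41 CB B0 → 0xD272AC3D4A41CBB0.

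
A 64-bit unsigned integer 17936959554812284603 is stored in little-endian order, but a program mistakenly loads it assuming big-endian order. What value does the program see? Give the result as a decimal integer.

13514777291776978168

17936959554812284603 in 64-bit hexadecimal is 0xF8ECE1AE57228EBB.
Stored little-endian, the bytes at ascending addresses are BB 8E 22 57 AE E1 EC F8.
Read back as big-endian, the last byte is least significant, giving 0xBB8E2257AEE1ECF8.
0xBB8E2257AEE1ECF8 = 13514777291776978168.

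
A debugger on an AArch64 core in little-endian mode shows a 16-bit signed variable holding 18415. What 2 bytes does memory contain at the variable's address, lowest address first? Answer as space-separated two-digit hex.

EF 47

18415 in hexadecimal, padded to 16 bits, is 0x47EF.
Split into bytes (most-significant first): 47 EF.
In little-endian order the low byte comes first in memory.
So at ascending addresses the bytes are EF 47.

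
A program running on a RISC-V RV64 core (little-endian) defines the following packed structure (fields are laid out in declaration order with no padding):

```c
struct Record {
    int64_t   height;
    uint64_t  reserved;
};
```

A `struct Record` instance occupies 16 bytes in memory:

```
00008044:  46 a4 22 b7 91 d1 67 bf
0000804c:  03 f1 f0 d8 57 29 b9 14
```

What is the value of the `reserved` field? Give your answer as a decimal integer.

1493270208728592643

`reserved` follows `height` (8 bytes), so it starts at byte offset 8 and occupies 8 bytes.
Bytes at offsets 8..15: 03 F1 F0 D8 57 29 B9 14.
Little-endian stores the least-significant byte at the lowest address.
Reassemble most-significant byte first: 14 B9 29 57 D8 F0 F1 03 → 0x14B92957D8F0F103.
0x14B92957D8F0F103 = 1493270208728592643.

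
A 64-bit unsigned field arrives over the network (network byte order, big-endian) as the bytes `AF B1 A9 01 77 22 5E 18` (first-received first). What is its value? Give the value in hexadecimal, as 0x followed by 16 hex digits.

0xAFB1A90177225E18

In big-endian order the high byte comes first in memory.
The bytes are already most-significant first: 0xAFB1A90177225E18.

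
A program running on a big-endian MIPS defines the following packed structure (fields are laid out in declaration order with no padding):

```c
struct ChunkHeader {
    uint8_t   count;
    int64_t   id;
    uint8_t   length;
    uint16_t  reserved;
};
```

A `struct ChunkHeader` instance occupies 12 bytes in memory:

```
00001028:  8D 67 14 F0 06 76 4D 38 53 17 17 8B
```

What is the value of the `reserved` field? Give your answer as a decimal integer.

6027

`reserved` follows `count` (1 B), `id` (8 B), `length` (1 B), so it starts at offset 1 + 8 + 1 = 10 and occupies 2 bytes.
Bytes at offsets 10..11: 17 8B.
In big-endian order the high byte comes first in memory.
The bytes are already most-significant first: 0x178B.
0x178B = 6027.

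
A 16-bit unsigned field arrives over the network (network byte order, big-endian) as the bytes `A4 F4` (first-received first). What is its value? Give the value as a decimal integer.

42228

Big-endian stores the most-significant byte at the lowest address.
The bytes are already most-significant first: 0xA4F4.
0xA4F4 = 42228.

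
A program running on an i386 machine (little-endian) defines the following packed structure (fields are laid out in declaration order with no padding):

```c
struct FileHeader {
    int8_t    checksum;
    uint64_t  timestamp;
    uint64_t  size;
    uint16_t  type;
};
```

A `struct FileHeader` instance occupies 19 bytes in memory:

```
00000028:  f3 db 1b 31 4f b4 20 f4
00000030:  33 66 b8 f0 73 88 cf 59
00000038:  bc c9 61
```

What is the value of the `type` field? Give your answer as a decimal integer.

`type` follows `checksum` (1 B), `timestamp` (8 B), `size` (8 B), so it starts at offset 1 + 8 + 8 = 17 and occupies 2 bytes.
Bytes at offsets 17..18: C9 61.
Little-endian stores the least-significant byte at the lowest address.
Reassemble most-significant byte first: 61 C9 → 0x61C9.
0x61C9 = 25033.

25033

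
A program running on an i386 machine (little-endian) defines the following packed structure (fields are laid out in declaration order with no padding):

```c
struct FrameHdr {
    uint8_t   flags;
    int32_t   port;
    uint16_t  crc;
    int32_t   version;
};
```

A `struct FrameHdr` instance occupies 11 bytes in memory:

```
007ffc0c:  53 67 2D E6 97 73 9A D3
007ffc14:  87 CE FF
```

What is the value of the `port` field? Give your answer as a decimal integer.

`port` follows `flags` (1 byte), so it starts at byte offset 1 and occupies 4 bytes.
Bytes at offsets 1..4: 67 2D E6 97.
Little-endian stores the least-significant byte at the lowest address.
Reassemble most-significant byte first: 97 E6 2D 67 → 0x97E62D67.
Top bit is set, so as a signed 32-bit value this is 0x97E62D67 − 2^32 = -1746522777.

-1746522777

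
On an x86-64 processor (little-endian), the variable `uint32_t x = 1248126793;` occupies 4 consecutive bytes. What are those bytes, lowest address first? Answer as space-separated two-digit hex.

49 E7 64 4A

1248126793 in hexadecimal, padded to 32 bits, is 0x4A64E749.
Split into bytes (most-significant first): 4A 64 E7 49.
Little-endian stores the least-significant byte at the lowest address.
So at ascending addresses the bytes are 49 E7 64 4A.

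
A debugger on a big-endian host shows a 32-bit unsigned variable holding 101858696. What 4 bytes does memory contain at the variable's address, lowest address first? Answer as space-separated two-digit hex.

06 12 3D 88

101858696 in hexadecimal, padded to 32 bits, is 0x06123D88.
Split into bytes (most-significant first): 06 12 3D 88.
Big-endian stores the most-significant byte at the lowest address.
So the memory order matches the most-significant-first order: 06 12 3D 88.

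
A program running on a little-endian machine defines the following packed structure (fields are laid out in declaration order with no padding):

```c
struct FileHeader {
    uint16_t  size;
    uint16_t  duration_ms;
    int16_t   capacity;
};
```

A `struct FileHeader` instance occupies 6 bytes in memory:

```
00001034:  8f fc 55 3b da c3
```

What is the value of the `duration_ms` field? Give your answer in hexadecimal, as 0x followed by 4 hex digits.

0x3B55

`duration_ms` follows `size` (2 bytes), so it starts at byte offset 2 and occupies 2 bytes.
Bytes at offsets 2..3: 55 3B.
Little-endian: lowest address holds the least-significant byte.
Reassemble most-significant byte first: 3B 55 → 0x3B55.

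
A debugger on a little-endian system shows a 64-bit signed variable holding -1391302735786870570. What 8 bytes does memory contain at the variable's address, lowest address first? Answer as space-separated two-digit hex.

D6 F8 64 82 88 19 B1 EC

Two's complement of -1391302735786870570 in 64 bits: 1391302735786870570 = 0x134EE6777D9B072A; invert → 0xECB119888264F8D5; add 1 → 0xECB119888264F8D6.
Split into bytes (most-significant first): EC B1 19 88 82 64 F8 D6.
In little-endian order the low byte comes first in memory.
So at ascending addresses the bytes are D6 F8 64 82 88 19 B1 EC.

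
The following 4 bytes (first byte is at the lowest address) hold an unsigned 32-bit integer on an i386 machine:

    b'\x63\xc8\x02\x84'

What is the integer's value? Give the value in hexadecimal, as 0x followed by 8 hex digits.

0x8402C863

Little-endian: lowest address holds the least-significant byte.
Reassemble most-significant byte first: 84 02 C8 63 → 0x8402C863.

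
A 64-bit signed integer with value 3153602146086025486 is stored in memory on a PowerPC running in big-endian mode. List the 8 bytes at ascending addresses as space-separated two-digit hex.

2B C3 D8 71 80 5D F9 0E

3153602146086025486 in hexadecimal, padded to 64 bits, is 0x2BC3D871805DF90E.
Split into bytes (most-significant first): 2B C3 D8 71 80 5D F9 0E.
Big-endian stores the most-significant byte at the lowest address.
So the memory order matches the most-significant-first order: 2B C3 D8 71 80 5D F9 0E.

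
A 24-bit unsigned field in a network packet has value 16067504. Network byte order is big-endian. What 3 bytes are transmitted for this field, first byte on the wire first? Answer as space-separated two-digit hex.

F5 2B B0

16067504 in hexadecimal, padded to 24 bits, is 0xF52BB0.
Split into bytes (most-significant first): F5 2B B0.
Big-endian stores the most-significant byte at the lowest address.
So the memory order matches the most-significant-first order: F5 2B B0.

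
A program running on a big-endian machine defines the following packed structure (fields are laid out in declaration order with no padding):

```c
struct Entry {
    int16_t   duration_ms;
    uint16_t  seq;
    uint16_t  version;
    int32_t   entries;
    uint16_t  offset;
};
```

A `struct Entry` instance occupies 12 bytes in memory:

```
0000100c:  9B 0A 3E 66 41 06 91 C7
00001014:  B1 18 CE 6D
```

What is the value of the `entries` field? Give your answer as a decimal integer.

-1849183976

`entries` follows `duration_ms` (2 B), `seq` (2 B), `version` (2 B), so it starts at offset 2 + 2 + 2 = 6 and occupies 4 bytes.
Bytes at offsets 6..9: 91 C7 B1 18.
In big-endian order the high byte comes first in memory.
The bytes are already most-significant first: 0x91C7B118.
Top bit is set, so as a signed 32-bit value this is 0x91C7B118 − 2^32 = -1849183976.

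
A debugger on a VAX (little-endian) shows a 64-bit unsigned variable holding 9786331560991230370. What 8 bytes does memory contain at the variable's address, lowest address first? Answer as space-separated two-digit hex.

9786331560991230370 in hexadecimal, padded to 64 bits, is 0x87D008B45B1389A2.
Split into bytes (most-significant first): 87 D0 08 B4 5B 13 89 A2.
Little-endian stores the least-significant byte at the lowest address.
So at ascending addresses the bytes are A2 89 13 5B B4 08 D0 87.

A2 89 13 5B B4 08 D0 87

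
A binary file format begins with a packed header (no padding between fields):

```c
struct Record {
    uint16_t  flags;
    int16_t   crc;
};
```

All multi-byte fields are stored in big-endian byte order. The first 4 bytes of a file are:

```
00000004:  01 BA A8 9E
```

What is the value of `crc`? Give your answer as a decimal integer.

`crc` follows `flags` (2 bytes), so it starts at byte offset 2 and occupies 2 bytes.
Bytes at offsets 2..3: A8 9E.
Big-endian: lowest address holds the most-significant byte.
The bytes are already most-significant first: 0xA89E.
Top bit is set, so as a signed 16-bit value this is 0xA89E − 2^16 = -22370.

-22370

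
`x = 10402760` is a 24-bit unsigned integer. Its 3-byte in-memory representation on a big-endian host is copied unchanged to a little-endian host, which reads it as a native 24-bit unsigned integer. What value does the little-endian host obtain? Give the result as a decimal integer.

10402760 in 24-bit hexadecimal is 0x9EBBC8.
Stored big-endian, the bytes at ascending addresses are 9E BB C8.
Read back as little-endian, the first byte is least significant, giving 0xC8BB9E.
0xC8BB9E = 13155230.

13155230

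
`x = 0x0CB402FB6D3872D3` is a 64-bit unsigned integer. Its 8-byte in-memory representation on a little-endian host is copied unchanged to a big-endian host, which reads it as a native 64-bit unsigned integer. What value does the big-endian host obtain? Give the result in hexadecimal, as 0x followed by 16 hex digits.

0xD372386DFB02B40C

Stored little-endian, the bytes at ascending addresses are D3 72 38 6D FB 02 B4 0C.
Read back as big-endian, the last byte is least significant, giving 0xD372386DFB02B40C.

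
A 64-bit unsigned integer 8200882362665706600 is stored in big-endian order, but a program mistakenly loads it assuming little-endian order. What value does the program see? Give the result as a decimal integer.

8200882362665706600 in 64-bit hexadecimal is 0x71CF630F0774A468.
Stored big-endian, the bytes at ascending addresses are 71 CF 63 0F 07 74 A4 68.
Read back as little-endian, the first byte is least significant, giving 0x68A474070F63CF71.
0x68A474070F63CF71 = 7540279249796845425.

7540279249796845425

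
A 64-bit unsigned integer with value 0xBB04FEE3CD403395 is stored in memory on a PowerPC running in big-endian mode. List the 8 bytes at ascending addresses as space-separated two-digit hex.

Split into bytes (most-significant first): BB 04 FE E3 CD 40 33 95.
Big-endian stores the most-significant byte at the lowest address.
So the memory order matches the most-significant-first order: BB 04 FE E3 CD 40 33 95.

BB 04 FE E3 CD 40 33 95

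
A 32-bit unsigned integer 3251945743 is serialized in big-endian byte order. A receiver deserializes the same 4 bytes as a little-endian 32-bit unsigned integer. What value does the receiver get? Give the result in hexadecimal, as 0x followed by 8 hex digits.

0x0FC1D4C1

3251945743 in 32-bit hexadecimal is 0xC1D4C10F.
Stored big-endian, the bytes at ascending addresses are C1 D4 C1 0F.
Read back as little-endian, the first byte is least significant, giving 0x0FC1D4C1.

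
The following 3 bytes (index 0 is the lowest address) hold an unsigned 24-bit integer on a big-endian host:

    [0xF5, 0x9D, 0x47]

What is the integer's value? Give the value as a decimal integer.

Big-endian: lowest address holds the most-significant byte.
The bytes are already most-significant first: 0xF59D47.
0xF59D47 = 16096583.

16096583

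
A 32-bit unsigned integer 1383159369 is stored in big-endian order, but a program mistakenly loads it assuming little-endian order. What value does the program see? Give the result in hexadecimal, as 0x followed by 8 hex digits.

0x49567152

1383159369 in 32-bit hexadecimal is 0x52715649.
Stored big-endian, the bytes at ascending addresses are 52 71 56 49.
Read back as little-endian, the first byte is least significant, giving 0x49567152.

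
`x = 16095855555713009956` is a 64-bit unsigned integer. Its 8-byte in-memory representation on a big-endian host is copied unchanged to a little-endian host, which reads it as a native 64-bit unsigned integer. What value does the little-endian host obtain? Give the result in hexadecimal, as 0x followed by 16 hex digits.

16095855555713009956 in 64-bit hexadecimal is 0xDF5FF75932458924.
Stored big-endian, the bytes at ascending addresses are DF 5F F7 59 32 45 89 24.
Read back as little-endian, the first byte is least significant, giving 0x2489453259F75FDF.

0x2489453259F75FDF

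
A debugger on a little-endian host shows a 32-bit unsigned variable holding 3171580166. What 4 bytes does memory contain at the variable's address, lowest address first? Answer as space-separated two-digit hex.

06 79 0A BD

3171580166 in hexadecimal, padded to 32 bits, is 0xBD0A7906.
Split into bytes (most-significant first): BD 0A 79 06.
Little-endian stores the least-significant byte at the lowest address.
So at ascending addresses the bytes are 06 79 0A BD.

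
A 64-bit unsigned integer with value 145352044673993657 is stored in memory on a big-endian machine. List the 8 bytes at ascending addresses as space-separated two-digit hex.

145352044673993657 in hexadecimal, padded to 64 bits, is 0x020464EA1E2B8BB9.
Split into bytes (most-significant first): 02 04 64 EA 1E 2B 8B B9.
Big-endian stores the most-significant byte at the lowest address.
So the memory order matches the most-significant-first order: 02 04 64 EA 1E 2B 8B B9.

02 04 64 EA 1E 2B 8B B9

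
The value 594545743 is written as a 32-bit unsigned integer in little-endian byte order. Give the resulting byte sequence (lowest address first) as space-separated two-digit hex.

594545743 in hexadecimal, padded to 32 bits, is 0x23700C4F.
Split into bytes (most-significant first): 23 70 0C 4F.
Little-endian: lowest address holds the least-significant byte.
So at ascending addresses the bytes are 4F 0C 70 23.

4F 0C 70 23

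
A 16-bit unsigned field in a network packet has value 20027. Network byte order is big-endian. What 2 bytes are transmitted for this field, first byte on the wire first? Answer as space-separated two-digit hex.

20027 in hexadecimal, padded to 16 bits, is 0x4E3B.
Split into bytes (most-significant first): 4E 3B.
In big-endian order the high byte comes first in memory.
So the memory order matches the most-significant-first order: 4E 3B.

4E 3B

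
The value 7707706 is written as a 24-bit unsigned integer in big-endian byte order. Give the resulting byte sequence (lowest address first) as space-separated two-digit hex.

7707706 in hexadecimal, padded to 24 bits, is 0x759C3A.
Split into bytes (most-significant first): 75 9C 3A.
Big-endian stores the most-significant byte at the lowest address.
So the memory order matches the most-significant-first order: 75 9C 3A.

75 9C 3A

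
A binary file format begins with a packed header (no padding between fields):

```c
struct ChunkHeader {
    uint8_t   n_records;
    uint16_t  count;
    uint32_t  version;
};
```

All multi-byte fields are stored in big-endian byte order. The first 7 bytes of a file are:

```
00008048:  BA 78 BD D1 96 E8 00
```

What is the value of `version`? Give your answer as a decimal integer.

`version` follows `n_records` (1 B), `count` (2 B), so it starts at offset 1 + 2 = 3 and occupies 4 bytes.
Bytes at offsets 3..6: D1 96 E8 00.
Big-endian: lowest address holds the most-significant byte.
The bytes are already most-significant first: 0xD196E800.
0xD196E800 = 3516327936.

3516327936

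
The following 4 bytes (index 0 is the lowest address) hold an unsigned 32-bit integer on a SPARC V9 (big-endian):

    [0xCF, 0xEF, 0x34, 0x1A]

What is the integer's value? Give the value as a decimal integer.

Big-endian: lowest address holds the most-significant byte.
The bytes are already most-significant first: 0xCFEF341A.
0xCFEF341A = 3488560154.

3488560154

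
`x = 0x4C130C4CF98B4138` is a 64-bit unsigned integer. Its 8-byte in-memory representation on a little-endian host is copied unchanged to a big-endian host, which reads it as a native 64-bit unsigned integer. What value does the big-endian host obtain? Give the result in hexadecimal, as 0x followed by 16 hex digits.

Stored little-endian, the bytes at ascending addresses are 38 41 8B F9 4C 0C 13 4C.
Read back as big-endian, the last byte is least significant, giving 0x38418BF94C0C134C.

0x38418BF94C0C134C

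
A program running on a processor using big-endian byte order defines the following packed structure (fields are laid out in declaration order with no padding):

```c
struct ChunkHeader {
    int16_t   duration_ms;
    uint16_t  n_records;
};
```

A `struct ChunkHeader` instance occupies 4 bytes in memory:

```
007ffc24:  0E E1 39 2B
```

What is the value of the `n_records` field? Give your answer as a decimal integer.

`n_records` follows `duration_ms` (2 bytes), so it starts at byte offset 2 and occupies 2 bytes.
Bytes at offsets 2..3: 39 2B.
In big-endian order the high byte comes first in memory.
The bytes are already most-significant first: 0x392B.
0x392B = 14635.

14635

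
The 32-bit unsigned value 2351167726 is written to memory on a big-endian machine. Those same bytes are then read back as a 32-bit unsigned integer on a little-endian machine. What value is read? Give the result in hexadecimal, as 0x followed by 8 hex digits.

0xEEF8238C

2351167726 in 32-bit hexadecimal is 0x8C23F8EE.
Stored big-endian, the bytes at ascending addresses are 8C 23 F8 EE.
Read back as little-endian, the first byte is least significant, giving 0xEEF8238C.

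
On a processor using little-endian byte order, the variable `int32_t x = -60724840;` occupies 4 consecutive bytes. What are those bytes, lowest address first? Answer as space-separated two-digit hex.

Two's complement of -60724840 in 32 bits: 60724840 = 0x039E9668; invert → 0xFC616997; add 1 → 0xFC616998.
Split into bytes (most-significant first): FC 61 69 98.
Little-endian: lowest address holds the least-significant byte.
So at ascending addresses the bytes are 98 69 61 FC.

98 69 61 FC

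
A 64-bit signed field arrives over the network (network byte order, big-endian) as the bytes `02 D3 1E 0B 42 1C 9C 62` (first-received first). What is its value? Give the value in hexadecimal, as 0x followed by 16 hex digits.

In big-endian order the high byte comes first in memory.
The bytes are already most-significant first: 0x02D31E0B421C9C62.

0x02D31E0B421C9C62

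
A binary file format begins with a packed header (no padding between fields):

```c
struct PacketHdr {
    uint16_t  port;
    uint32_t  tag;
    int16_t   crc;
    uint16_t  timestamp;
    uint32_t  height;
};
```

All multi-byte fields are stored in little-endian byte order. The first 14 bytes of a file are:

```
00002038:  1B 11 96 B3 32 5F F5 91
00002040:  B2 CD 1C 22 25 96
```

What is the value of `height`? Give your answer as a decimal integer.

`height` follows `port` (2 B), `tag` (4 B), `crc` (2 B), `timestamp` (2 B), so it starts at offset 2 + 4 + 2 + 2 = 10 and occupies 4 bytes.
Bytes at offsets 10..13: 1C 22 25 96.
Little-endian stores the least-significant byte at the lowest address.
Reassemble most-significant byte first: 96 25 22 1C → 0x9625221C.
0x9625221C = 2519015964.

2519015964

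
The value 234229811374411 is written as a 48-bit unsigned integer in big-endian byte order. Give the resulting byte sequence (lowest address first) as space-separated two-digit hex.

234229811374411 in hexadecimal, padded to 48 bits, is 0xD507E0B3E94B.
Split into bytes (most-significant first): D5 07 E0 B3 E9 4B.
Big-endian: lowest address holds the most-significant byte.
So the memory order matches the most-significant-first order: D5 07 E0 B3 E9 4B.

D5 07 E0 B3 E9 4B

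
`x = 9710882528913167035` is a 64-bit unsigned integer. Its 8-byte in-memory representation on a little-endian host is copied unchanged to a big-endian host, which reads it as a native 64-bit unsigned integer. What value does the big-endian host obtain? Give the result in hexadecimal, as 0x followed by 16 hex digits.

0xBB926AA735FCC386

9710882528913167035 in 64-bit hexadecimal is 0x86C3FC35A76A92BB.
Stored little-endian, the bytes at ascending addresses are BB 92 6A A7 35 FC C3 86.
Read back as big-endian, the last byte is least significant, giving 0xBB926AA735FCC386.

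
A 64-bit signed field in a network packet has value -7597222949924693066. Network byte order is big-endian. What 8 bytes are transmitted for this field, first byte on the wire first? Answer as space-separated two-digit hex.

96 91 3D FA 96 4B 1B B6

Two's complement of -7597222949924693066 in 64 bits: 7597222949924693066 = 0x696EC20569B4E44A; invert → 0x96913DFA964B1BB5; add 1 → 0x96913DFA964B1BB6.
Split into bytes (most-significant first): 96 91 3D FA 96 4B 1B B6.
Big-endian stores the most-significant byte at the lowest address.
So the memory order matches the most-significant-first order: 96 91 3D FA 96 4B 1B B6.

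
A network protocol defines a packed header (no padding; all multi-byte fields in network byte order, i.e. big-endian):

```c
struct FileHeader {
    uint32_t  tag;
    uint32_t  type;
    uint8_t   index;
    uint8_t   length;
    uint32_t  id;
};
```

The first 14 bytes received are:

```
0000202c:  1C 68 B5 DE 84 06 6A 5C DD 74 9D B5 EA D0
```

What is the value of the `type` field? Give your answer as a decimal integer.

`type` follows `tag` (4 bytes), so it starts at byte offset 4 and occupies 4 bytes.
Bytes at offsets 4..7: 84 06 6A 5C.
Big-endian: lowest address holds the most-significant byte.
The bytes are already most-significant first: 0x84066A5C.
0x84066A5C = 2215012956.

2215012956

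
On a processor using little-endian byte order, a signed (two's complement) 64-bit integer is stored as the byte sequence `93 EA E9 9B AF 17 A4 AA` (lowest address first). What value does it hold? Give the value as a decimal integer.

Little-endian: lowest address holds the least-significant byte.
Reassemble most-significant byte first: AA A4 17 AF 9B E9 EA 93 → 0xAAA417AF9BE9EA93.
Top bit is set, so as a signed 64-bit value this is 0xAAA417AF9BE9EA93 − 2^64 = -6150765148078740845.

-6150765148078740845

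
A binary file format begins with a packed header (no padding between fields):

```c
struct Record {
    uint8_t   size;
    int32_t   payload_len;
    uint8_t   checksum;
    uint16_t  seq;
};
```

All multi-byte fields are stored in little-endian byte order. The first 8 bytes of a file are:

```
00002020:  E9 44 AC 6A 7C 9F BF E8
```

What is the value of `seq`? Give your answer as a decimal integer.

59583

`seq` follows `size` (1 B), `payload_len` (4 B), `checksum` (1 B), so it starts at offset 1 + 4 + 1 = 6 and occupies 2 bytes.
Bytes at offsets 6..7: BF E8.
Little-endian: lowest address holds the least-significant byte.
Reassemble most-significant byte first: E8 BF → 0xE8BF.
0xE8BF = 59583.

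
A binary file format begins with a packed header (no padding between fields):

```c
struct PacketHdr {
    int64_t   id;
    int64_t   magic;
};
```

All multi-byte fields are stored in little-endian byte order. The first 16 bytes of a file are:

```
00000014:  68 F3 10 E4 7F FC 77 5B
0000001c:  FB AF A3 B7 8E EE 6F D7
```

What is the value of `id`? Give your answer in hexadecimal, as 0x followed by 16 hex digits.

`id` is the first field, at byte offset 0, occupying 8 bytes.
Bytes at offsets 0..7: 68 F3 10 E4 7F FC 77 5B.
In little-endian order the low byte comes first in memory.
Reassemble most-significant byte first: 5B 77 FC 7F E4 10 F3 68 → 0x5B77FC7FE410F368.

0x5B77FC7FE410F368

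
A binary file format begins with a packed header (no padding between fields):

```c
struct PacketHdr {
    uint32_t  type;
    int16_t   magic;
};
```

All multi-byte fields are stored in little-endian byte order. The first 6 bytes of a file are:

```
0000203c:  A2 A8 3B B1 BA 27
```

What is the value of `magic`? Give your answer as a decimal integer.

`magic` follows `type` (4 bytes), so it starts at byte offset 4 and occupies 2 bytes.
Bytes at offsets 4..5: BA 27.
Little-endian: lowest address holds the least-significant byte.
Reassemble most-significant byte first: 27 BA → 0x27BA.
0x27BA = 10170.

10170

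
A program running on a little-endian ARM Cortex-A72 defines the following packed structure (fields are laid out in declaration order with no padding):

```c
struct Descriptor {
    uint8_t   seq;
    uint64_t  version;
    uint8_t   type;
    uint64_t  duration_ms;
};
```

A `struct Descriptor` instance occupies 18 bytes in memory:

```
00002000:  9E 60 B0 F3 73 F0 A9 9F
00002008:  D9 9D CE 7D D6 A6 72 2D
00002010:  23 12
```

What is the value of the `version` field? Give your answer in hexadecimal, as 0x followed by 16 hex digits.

0xD99FA9F073F3B060

`version` follows `seq` (1 byte), so it starts at byte offset 1 and occupies 8 bytes.
Bytes at offsets 1..8: 60 B0 F3 73 F0 A9 9F D9.
Little-endian stores the least-significant byte at the lowest address.
Reassemble most-significant byte first: D9 9F A9 F0 73 F3 B0 60 → 0xD99FA9F073F3B060.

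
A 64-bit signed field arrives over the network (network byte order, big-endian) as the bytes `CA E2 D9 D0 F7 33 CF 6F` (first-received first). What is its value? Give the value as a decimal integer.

-3827257241787707537

Big-endian: lowest address holds the most-significant byte.
The bytes are already most-significant first: 0xCAE2D9D0F733CF6F.
Top bit is set, so as a signed 64-bit value this is 0xCAE2D9D0F733CF6F − 2^64 = -3827257241787707537.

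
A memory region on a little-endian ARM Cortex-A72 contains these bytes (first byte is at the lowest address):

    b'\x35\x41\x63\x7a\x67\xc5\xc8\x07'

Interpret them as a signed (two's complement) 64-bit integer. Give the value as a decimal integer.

Little-endian stores the least-significant byte at the lowest address.
Reassemble most-significant byte first: 07 C8 C5 67 7A 63 41 35 → 0x07C8C5677A634135.
0x07C8C5677A634135 = 560915201833255221.

560915201833255221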